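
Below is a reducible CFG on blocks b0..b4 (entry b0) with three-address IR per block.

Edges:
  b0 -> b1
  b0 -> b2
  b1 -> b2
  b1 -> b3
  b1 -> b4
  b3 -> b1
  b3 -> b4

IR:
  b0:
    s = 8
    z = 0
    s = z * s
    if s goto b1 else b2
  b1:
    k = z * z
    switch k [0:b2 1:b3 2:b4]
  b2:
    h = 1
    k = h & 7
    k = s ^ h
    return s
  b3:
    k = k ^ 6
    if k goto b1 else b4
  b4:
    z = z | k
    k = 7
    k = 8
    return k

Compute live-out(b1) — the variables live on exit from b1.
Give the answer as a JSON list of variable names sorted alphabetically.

Answer: ["k", "s", "z"]

Analysis:
def/use:
  b0 def {s,z} use ∅
  b1 def {k} use {z}
  b2 def {h,k} use {s}
  b3 def {k} use {k}
  b4 def {k,z} use {k,z}

Backward fixpoint:
  live b0: ∅→{s,z}
  live b1: {s,z}→{k,s,z}
  live b2: {s}→∅
  live b3: {k,s,z}→{k,s,z}
  live b4: {k,z}→∅

live-out(b1) = ["k", "s", "z"]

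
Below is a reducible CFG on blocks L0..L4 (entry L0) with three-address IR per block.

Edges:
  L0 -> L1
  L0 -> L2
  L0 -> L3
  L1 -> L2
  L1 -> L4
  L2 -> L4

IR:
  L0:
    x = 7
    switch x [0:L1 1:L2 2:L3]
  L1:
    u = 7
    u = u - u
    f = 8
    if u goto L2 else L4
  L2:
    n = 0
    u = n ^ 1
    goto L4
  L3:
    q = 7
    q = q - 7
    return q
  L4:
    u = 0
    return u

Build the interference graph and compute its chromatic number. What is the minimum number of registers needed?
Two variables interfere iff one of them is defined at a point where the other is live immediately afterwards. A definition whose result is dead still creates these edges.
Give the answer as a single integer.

Block summaries:
  L0: {x} / ∅
  L1: {f,u} / ∅
  L2: {n,u} / ∅
  L3: {q} / ∅
  L4: {u} / ∅

Liveness:
  L0 li=∅ lo=∅
  L1 li=∅ lo=∅
  L2 li=∅ lo=∅
  L3 li=∅ lo=∅
  L4 li=∅ lo=∅

Interference:
  f: {u}
  n: ∅
  q: ∅
  u: {f}
  x: ∅

Colouring:
  lower bound: {f,u} mutually conflict ⇒ χ ≥ 2
  assign f→r0 n→r0 q→r0 u→r1 x→r0 — no edge inside a register ⇒ χ ≤ 2
  χ = 2

Answer: 2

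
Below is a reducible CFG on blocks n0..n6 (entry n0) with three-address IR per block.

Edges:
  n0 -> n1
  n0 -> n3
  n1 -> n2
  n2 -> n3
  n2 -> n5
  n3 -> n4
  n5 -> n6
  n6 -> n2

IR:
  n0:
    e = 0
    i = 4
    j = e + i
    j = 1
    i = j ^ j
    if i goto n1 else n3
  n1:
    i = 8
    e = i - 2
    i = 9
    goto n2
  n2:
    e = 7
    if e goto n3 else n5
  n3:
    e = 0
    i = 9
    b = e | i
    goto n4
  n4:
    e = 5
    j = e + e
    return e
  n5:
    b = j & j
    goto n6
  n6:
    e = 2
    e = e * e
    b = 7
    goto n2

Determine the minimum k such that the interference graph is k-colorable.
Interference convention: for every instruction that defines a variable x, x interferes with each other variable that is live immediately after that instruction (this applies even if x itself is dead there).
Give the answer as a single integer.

Answer: 3

Working:
Block summaries:
  n0: {e,i,j} / ∅
  n1: {e,i} / ∅
  n2: {e} / ∅
  n3: {b,e,i} / ∅
  n4: {e,j} / ∅
  n5: {b} / {j}
  n6: {b,e} / ∅

Live sets:
  n0 li=∅ lo={j}
  n1 li={j} lo={j}
  n2 li={j} lo={j}
  n3 li=∅ lo=∅
  n4 li=∅ lo=∅
  n5 li={j} lo={j}
  n6 li={j} lo={j}

Interfere edges:
  b — {j}
  e — {i,j}
  i — {e,j}
  j — {b,e,i}

Colouring:
  {e,i,j} pairwise interfere (3-clique) ⇒ χ ≥ 3
  3-colouring: r0={j}  r1={b,e}  r2={i}
  χ = 3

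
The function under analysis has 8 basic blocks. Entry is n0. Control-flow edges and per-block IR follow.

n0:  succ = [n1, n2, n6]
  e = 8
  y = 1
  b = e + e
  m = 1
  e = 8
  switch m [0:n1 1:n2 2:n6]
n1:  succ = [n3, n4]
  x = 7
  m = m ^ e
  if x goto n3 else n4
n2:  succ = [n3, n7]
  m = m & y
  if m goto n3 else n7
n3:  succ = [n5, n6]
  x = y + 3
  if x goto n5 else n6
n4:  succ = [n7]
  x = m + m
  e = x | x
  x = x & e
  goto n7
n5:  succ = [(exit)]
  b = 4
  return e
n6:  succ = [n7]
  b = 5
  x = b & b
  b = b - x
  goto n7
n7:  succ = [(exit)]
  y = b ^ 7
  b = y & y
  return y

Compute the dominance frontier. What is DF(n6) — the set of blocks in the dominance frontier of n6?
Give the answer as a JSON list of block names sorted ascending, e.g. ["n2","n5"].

idom tree: n1←n0 n2←n0 n3←n0 n4←n1 n5←n3 n6←n0 n7←n0
Dom at joins:
  n3: preds {n1,n2}: {n0,n1} ∩ {n0,n2} = {n0}; idom=n0
  n6: preds {n0,n3}: {n0} ∩ {n0,n3} = {n0}; idom=n0
  n7: preds {n2,n4,n6}: {n0,n2} ∩ {n0,n1,n4} ∩ {n0,n6} = {n0}; idom=n0

Frontier:
  n3←n1: walk n1 to n0
  n3←n2: walk n2 to n0
  n6←n0: walk · to n0
  n6←n3: walk n3 to n0
  n7←n2: walk n2 to n0
  n7←n4: walk n4→n1 to n0
  n7←n6: walk n6 to n0
  n0: DF=∅
  n1: DF={n3,n7}
  n2: DF={n3,n7}
  n3: DF={n6}
  n4: DF={n7}
  n5: DF=∅
  n6: DF={n7}
  n7: DF=∅

DF(n6) = ["n7"]

Answer: ["n7"]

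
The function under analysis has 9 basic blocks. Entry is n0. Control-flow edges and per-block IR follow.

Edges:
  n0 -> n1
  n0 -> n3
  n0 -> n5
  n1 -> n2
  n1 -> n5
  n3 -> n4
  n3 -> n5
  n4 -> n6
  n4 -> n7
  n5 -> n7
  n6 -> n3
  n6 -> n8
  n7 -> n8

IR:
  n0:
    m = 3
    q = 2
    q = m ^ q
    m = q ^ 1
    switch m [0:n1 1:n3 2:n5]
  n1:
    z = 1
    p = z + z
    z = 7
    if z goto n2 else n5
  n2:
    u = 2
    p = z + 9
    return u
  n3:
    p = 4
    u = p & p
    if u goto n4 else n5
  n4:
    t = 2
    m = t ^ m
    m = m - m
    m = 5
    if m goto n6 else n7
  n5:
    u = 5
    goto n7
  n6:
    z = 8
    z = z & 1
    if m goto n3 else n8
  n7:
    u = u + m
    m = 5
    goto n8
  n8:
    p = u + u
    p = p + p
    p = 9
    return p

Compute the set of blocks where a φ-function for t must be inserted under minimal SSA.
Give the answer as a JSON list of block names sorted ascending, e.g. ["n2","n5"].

idom tree: n1←n0 n2←n1 n3←n0 n4←n3 n5←n0 n6←n4 n7←n0 n8←n0
Dom∩ at merges:
  n3: preds {n0,n6}: {n0} ∩ {n0,n3,n4,n6} = {n0}; idom=n0
  n5: preds {n0,n1,n3}: {n0} ∩ {n0,n1} ∩ {n0,n3} = {n0}; idom=n0
  n7: preds {n4,n5}: {n0,n3,n4} ∩ {n0,n5} = {n0}; idom=n0
  n8: preds {n6,n7}: {n0,n3,n4,n6} ∩ {n0,n7} = {n0}; idom=n0

Frontier:
  n3←n0: walk · to n0
  n3←n6: walk n6→n4→n3 to n0
  n5←n0: walk · to n0
  n5←n1: walk n1 to n0
  n5←n3: walk n3 to n0
  n7←n4: walk n4→n3 to n0
  n7←n5: walk n5 to n0
  n8←n6: walk n6→n4→n3 to n0
  n8←n7: walk n7 to n0
  n0: DF=∅
  n1: DF={n5}
  n2: DF=∅
  n3: DF={n3,n5,n7,n8}
  n4: DF={n3,n7,n8}
  n5: DF={n7}
  n6: DF={n3,n8}
  n7: DF={n8}
  n8: DF=∅

φ for t: defs {n4}
  DF⁺ = {n3,n5,n7,n8}

Answer: ["n3", "n5", "n7", "n8"]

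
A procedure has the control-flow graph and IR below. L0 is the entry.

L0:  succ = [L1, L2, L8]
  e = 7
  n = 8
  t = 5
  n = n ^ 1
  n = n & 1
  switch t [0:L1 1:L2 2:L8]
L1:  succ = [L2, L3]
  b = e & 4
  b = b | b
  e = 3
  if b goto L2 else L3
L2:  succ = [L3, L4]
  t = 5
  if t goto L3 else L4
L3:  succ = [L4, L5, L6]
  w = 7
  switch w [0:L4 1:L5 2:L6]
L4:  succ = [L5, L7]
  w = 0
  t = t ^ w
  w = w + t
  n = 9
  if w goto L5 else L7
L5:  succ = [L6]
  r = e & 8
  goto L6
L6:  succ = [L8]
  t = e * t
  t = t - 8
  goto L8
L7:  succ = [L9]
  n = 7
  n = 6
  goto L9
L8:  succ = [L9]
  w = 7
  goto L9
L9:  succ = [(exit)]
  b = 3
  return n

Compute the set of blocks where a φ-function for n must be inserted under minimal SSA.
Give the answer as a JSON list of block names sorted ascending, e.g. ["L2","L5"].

idom tree: L1←L0 L2←L0 L3←L0 L4←L0 L5←L0 L6←L0 L7←L4 L8←L0 L9←L0
Dom∩ at merges:
  L2: preds {L0,L1}: {L0} ∩ {L0,L1} = {L0}; idom=L0
  L3: preds {L1,L2}: {L0,L1} ∩ {L0,L2} = {L0}; idom=L0
  L4: preds {L2,L3}: {L0,L2} ∩ {L0,L3} = {L0}; idom=L0
  L5: preds {L3,L4}: {L0,L3} ∩ {L0,L4} = {L0}; idom=L0
  L6: preds {L3,L5}: {L0,L3} ∩ {L0,L5} = {L0}; idom=L0
  L8: preds {L0,L6}: {L0} ∩ {L0,L6} = {L0}; idom=L0
  L9: preds {L7,L8}: {L0,L4,L7} ∩ {L0,L8} = {L0}; idom=L0

DF walk-up:
  L2←L0: walk · to L0
  L2←L1: walk L1 to L0
  L3←L1: walk L1 to L0
  L3←L2: walk L2 to L0
  L4←L2: walk L2 to L0
  L4←L3: walk L3 to L0
  L5←L3: walk L3 to L0
  L5←L4: walk L4 to L0
  L6←L3: walk L3 to L0
  L6←L5: walk L5 to L0
  L8←L0: walk · to L0
  L8←L6: walk L6 to L0
  L9←L7: walk L7→L4 to L0
  L9←L8: walk L8 to L0
  L0 → ∅
  L1 → {L2,L3}
  L2 → {L3,L4}
  L3 → {L4,L5,L6}
  L4 → {L5,L9}
  L5 → {L6}
  L6 → {L8}
  L7 → {L9}
  L8 → {L9}
  L9 → ∅

φ for n: defs {L0,L4,L7}
  DF⁺ = {L5,L6,L8,L9}

Answer: ["L5", "L6", "L8", "L9"]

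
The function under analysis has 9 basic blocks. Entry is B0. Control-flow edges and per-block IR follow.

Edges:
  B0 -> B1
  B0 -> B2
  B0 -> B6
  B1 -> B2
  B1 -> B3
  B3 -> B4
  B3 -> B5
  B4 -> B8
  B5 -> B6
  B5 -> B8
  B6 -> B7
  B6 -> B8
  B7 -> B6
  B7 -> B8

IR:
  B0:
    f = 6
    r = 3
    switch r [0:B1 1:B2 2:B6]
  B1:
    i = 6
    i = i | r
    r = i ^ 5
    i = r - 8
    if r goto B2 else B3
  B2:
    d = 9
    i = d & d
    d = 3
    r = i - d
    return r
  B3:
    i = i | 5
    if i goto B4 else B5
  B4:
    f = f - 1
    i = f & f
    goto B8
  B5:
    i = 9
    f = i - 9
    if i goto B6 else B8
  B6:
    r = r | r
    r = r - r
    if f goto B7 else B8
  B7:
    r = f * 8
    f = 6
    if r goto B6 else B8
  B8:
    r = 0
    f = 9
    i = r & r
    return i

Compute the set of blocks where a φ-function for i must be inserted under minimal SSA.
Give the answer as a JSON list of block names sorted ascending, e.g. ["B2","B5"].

Answer: ["B2", "B6", "B8"]

Derivation:
idom tree: B1←B0 B2←B0 B3←B1 B4←B3 B5←B3 B6←B0 B7←B6 B8←B0
Dom∩ at merges:
  B2: preds {B0,B1}: {B0} ∩ {B0,B1} = {B0}; idom=B0
  B6: preds {B0,B5,B7}: {B0} ∩ {B0,B1,B3,B5} ∩ {B0,B6,B7} = {B0}; idom=B0
  B8: preds {B4,B5,B6,B7}: {B0,B1,B3,B4} ∩ {B0,B1,B3,B5} ∩ {B0,B6} ∩ {B0,B6,B7} = {B0}; idom=B0

DF derivation:
  B2←B0: walk · to B0
  B2←B1: walk B1 to B0
  B6←B0: walk · to B0
  B6←B5: walk B5→B3→B1 to B0
  B6←B7: walk B7→B6 to B0
  B8←B4: walk B4→B3→B1 to B0
  B8←B5: walk B5→B3→B1 to B0
  B8←B6: walk B6 to B0
  B8←B7: walk B7→B6 to B0
  DF(B0)=∅
  DF(B1)={B2,B6,B8}
  DF(B2)=∅
  DF(B3)={B6,B8}
  DF(B4)={B8}
  DF(B5)={B6,B8}
  DF(B6)={B6,B8}
  DF(B7)={B6,B8}
  DF(B8)=∅

φ for i: defs {B1,B2,B3,B4,B5,B8}
  DF⁺ = {B2,B6,B8}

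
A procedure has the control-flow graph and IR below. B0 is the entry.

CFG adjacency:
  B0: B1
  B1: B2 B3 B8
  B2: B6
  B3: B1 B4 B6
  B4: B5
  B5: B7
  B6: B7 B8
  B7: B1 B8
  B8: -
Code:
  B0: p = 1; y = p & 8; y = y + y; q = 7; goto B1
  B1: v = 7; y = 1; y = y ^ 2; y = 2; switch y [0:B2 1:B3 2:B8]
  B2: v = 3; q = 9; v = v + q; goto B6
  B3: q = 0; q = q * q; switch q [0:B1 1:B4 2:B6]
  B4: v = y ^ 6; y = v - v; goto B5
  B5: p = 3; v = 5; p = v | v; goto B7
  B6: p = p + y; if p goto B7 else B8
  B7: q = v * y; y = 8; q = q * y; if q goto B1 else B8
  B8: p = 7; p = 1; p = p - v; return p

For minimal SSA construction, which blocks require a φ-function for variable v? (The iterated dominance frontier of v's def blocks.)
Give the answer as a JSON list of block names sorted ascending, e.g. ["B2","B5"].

idom tree: B1←B0 B2←B1 B3←B1 B4←B3 B5←B4 B6←B1 B7←B1 B8←B1
Dom at joins:
  B1: preds {B0,B3,B7}: {B0} ∩ {B0,B1,B3} ∩ {B0,B1,B7} = {B0}; idom=B0
  B6: preds {B2,B3}: {B0,B1,B2} ∩ {B0,B1,B3} = {B0,B1}; idom=B1
  B7: preds {B5,B6}: {B0,B1,B3,B4,B5} ∩ {B0,B1,B6} = {B0,B1}; idom=B1
  B8: preds {B1,B6,B7}: {B0,B1} ∩ {B0,B1,B6} ∩ {B0,B1,B7} = {B0,B1}; idom=B1

Frontier:
  B1←B0: walk · to B0
  B1←B3: walk B3→B1 to B0
  B1←B7: walk B7→B1 to B0
  B6←B2: walk B2 to B1
  B6←B3: walk B3 to B1
  B7←B5: walk B5→B4→B3 to B1
  B7←B6: walk B6 to B1
  B8←B1: walk · to B1
  B8←B6: walk B6 to B1
  B8←B7: walk B7 to B1
  DF(B0)=∅
  DF(B1)={B1}
  DF(B2)={B6}
  DF(B3)={B1,B6,B7}
  DF(B4)={B7}
  DF(B5)={B7}
  DF(B6)={B7,B8}
  DF(B7)={B1,B8}
  DF(B8)=∅

φ for v: defs {B1,B2,B4,B5}
  DF⁺ = {B1,B6,B7,B8}

Answer: ["B1", "B6", "B7", "B8"]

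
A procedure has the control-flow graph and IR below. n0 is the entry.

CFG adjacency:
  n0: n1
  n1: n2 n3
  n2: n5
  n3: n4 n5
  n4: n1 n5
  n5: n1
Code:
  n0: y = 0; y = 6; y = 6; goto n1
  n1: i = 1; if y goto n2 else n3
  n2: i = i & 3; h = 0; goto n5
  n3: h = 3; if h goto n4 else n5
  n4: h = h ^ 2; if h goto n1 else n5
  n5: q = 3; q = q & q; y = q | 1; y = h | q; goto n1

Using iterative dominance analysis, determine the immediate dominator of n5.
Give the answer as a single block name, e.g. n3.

idom tree: n1←n0 n2←n1 n3←n1 n4←n3 n5←n1
Dom∩ at merges:
  n1: preds {n0,n4,n5}: {n0} ∩ {n0,n1,n3,n4} ∩ {n0,n1,n5} = {n0}; idom=n0
  n5: preds {n2,n3,n4}: {n0,n1,n2} ∩ {n0,n1,n3} ∩ {n0,n1,n3,n4} = {n0,n1}; idom=n1

idom(n5) = n1

Answer: n1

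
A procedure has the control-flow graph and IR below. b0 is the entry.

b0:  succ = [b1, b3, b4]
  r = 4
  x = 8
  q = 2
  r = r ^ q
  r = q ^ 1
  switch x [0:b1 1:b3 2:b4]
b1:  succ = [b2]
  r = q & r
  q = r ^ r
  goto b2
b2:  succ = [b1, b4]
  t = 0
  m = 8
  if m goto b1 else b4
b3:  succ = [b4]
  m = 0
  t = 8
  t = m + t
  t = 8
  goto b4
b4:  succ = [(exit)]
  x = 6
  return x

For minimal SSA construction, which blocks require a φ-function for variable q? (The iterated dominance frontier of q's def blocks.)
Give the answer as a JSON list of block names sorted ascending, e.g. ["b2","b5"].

Answer: ["b1", "b4"]

Analysis:
idom tree: b1←b0 b2←b1 b3←b0 b4←b0
Dom at joins:
  b1: preds {b0,b2}: {b0} ∩ {b0,b1,b2} = {b0}; idom=b0
  b4: preds {b0,b2,b3}: {b0} ∩ {b0,b1,b2} ∩ {b0,b3} = {b0}; idom=b0

DF walk-up:
  b1←b0: walk · to b0
  b1←b2: walk b2→b1 to b0
  b4←b0: walk · to b0
  b4←b2: walk b2→b1 to b0
  b4←b3: walk b3 to b0
  b0: DF=∅
  b1: DF={b1,b4}
  b2: DF={b1,b4}
  b3: DF={b4}
  b4: DF=∅

φ for q: defs {b0,b1}
  DF⁺ = {b1,b4}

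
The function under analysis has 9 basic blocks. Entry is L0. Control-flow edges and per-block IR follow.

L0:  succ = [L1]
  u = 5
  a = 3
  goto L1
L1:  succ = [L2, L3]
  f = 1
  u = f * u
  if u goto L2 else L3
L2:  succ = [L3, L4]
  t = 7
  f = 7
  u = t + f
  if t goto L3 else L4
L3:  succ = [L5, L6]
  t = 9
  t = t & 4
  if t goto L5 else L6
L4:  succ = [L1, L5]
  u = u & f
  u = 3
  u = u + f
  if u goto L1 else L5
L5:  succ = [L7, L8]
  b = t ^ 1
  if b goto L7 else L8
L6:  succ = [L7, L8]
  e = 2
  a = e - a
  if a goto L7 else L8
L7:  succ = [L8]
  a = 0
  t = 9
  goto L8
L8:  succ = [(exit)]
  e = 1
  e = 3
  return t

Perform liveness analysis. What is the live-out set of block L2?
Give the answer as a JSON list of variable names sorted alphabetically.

Per-block:
  L0 def {a,u} use ∅
  L1 def {f,u} use {u}
  L2 def {f,t,u} use ∅
  L3 def {t} use ∅
  L4 def {u} use {f,u}
  L5 def {b} use {t}
  L6 def {a,e} use {a}
  L7 def {a,t} use ∅
  L8 def {e} use {t}

Liveness:
  live L0: ∅→{a,u}
  live L1: {a,u}→{a}
  live L2: {a}→{a,f,t,u}
  live L3: {a}→{a,t}
  live L4: {a,f,t,u}→{a,t,u}
  live L5: {t}→{t}
  live L6: {a,t}→{t}
  live L7: ∅→{t}
  live L8: {t}→∅

live-out(L2) = ["a", "f", "t", "u"]

Answer: ["a", "f", "t", "u"]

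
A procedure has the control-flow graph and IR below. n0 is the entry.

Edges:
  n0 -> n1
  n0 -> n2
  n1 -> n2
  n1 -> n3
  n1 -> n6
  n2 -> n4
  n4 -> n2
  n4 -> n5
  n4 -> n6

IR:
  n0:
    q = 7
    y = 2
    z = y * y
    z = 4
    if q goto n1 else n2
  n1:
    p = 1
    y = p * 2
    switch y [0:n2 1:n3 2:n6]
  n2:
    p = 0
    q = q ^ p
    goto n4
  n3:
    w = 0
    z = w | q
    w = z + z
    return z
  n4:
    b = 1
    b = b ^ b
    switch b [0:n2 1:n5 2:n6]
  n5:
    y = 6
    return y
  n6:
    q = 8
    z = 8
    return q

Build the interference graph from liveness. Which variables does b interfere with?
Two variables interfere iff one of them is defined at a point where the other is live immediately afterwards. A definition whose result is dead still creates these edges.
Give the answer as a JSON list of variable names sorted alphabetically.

def/use:
  n0: {q,y,z} / ∅
  n1: {p,y} / ∅
  n2: {p,q} / {q}
  n3: {w,z} / {q}
  n4: {b} / ∅
  n5: {y} / ∅
  n6: {q,z} / ∅

Backward fixpoint:
  live n0: ∅→{q}
  live n1: {q}→{q}
  live n2: {q}→{q}
  live n3: {q}→∅
  live n4: {q}→{q}
  live n5: ∅→∅
  live n6: ∅→∅

Interference:
  b↔{q}
  p↔{q}
  q↔{b,p,w,y,z}
  w↔{q,z}
  y↔{q}
  z↔{q,w}

N(b) = ["q"]

Answer: ["q"]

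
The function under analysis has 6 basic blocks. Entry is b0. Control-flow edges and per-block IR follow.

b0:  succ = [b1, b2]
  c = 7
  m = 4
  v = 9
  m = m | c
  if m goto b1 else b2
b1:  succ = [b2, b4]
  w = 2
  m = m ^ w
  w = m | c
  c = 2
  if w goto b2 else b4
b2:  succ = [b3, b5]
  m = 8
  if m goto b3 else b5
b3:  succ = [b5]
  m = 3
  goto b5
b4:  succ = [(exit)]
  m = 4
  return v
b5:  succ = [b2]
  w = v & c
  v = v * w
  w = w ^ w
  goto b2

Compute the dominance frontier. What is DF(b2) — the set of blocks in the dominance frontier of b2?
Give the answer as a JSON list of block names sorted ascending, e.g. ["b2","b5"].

idom tree: b1←b0 b2←b0 b3←b2 b4←b1 b5←b2
Join-block Dom:
  b2: preds {b0,b1,b5}: {b0} ∩ {b0,b1} ∩ {b0,b2,b5} = {b0}; idom=b0
  b5: preds {b2,b3}: {b0,b2} ∩ {b0,b2,b3} = {b0,b2}; idom=b2

Frontier:
  b2←b0: walk · to b0
  b2←b1: walk b1 to b0
  b2←b5: walk b5→b2 to b0
  b5←b2: walk · to b2
  b5←b3: walk b3 to b2
  b0 → ∅
  b1 → {b2}
  b2 → {b2}
  b3 → {b5}
  b4 → ∅
  b5 → {b2}

DF(b2) = ["b2"]

Answer: ["b2"]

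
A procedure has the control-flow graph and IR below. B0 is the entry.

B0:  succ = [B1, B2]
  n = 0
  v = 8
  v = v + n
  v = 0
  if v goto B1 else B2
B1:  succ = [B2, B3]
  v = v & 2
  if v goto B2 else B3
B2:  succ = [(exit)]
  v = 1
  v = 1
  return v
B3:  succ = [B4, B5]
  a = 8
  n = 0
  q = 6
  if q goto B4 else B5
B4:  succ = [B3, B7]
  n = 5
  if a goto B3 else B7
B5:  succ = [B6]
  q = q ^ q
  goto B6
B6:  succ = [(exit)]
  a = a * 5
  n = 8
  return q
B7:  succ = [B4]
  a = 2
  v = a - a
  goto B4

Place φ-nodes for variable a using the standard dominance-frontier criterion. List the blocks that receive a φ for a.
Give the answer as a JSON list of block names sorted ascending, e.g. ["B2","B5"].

Answer: ["B3", "B4"]

Derivation:
idom tree: B1←B0 B2←B0 B3←B1 B4←B3 B5←B3 B6←B5 B7←B4
Dom at joins:
  B2: preds {B0,B1}: {B0} ∩ {B0,B1} = {B0}; idom=B0
  B3: preds {B1,B4}: {B0,B1} ∩ {B0,B1,B3,B4} = {B0,B1}; idom=B1
  B4: preds {B3,B7}: {B0,B1,B3} ∩ {B0,B1,B3,B4,B7} = {B0,B1,B3}; idom=B3

DF walk-up:
  B2←B0: walk · to B0
  B2←B1: walk B1 to B0
  B3←B1: walk · to B1
  B3←B4: walk B4→B3 to B1
  B4←B3: walk · to B3
  B4←B7: walk B7→B4 to B3
  B0 → ∅
  B1 → {B2}
  B2 → ∅
  B3 → {B3}
  B4 → {B3,B4}
  B5 → ∅
  B6 → ∅
  B7 → {B4}

φ for a: defs {B3,B6,B7}
  DF⁺ = {B3,B4}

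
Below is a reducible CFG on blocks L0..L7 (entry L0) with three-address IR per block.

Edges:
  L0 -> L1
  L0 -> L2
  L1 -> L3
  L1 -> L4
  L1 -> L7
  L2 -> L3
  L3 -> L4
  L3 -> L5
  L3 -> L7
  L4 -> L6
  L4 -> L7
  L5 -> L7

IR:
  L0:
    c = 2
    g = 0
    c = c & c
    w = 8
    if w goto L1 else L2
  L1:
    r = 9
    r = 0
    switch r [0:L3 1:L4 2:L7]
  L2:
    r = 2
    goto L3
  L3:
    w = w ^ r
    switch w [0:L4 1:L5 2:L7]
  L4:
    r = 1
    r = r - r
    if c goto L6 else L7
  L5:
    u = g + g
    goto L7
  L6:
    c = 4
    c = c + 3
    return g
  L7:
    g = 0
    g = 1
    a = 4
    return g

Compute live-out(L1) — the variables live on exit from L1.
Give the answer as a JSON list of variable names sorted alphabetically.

Answer: ["c", "g", "r", "w"]

Derivation:
def/use:
  L0 def {c,g,w} use ∅
  L1 def {r} use ∅
  L2 def {r} use ∅
  L3 def {w} use {r,w}
  L4 def {r} use {c}
  L5 def {u} use {g}
  L6 def {c} use {g}
  L7 def {a,g} use ∅

Live sets:
  L0 li=∅ lo={c,g,w}
  L1 li={c,g,w} lo={c,g,r,w}
  L2 li={c,g,w} lo={c,g,r,w}
  L3 li={c,g,r,w} lo={c,g}
  L4 li={c,g} lo={g}
  L5 li={g} lo=∅
  L6 li={g} lo=∅
  L7 li=∅ lo=∅

live-out(L1) = ["c", "g", "r", "w"]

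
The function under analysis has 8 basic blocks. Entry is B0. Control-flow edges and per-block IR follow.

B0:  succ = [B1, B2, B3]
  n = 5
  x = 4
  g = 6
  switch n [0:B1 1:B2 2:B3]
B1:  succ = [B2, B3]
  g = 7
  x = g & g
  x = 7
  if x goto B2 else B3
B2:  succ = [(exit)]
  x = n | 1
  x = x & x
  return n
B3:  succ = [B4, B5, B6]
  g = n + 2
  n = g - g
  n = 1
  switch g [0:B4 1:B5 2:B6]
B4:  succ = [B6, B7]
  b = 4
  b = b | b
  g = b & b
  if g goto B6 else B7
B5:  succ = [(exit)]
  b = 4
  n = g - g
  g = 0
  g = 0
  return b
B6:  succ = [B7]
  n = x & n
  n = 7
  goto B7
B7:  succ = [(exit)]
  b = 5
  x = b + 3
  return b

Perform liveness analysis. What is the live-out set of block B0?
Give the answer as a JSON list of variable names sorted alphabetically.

Answer: ["n", "x"]

Working:
def/use:
  B0: {g,n,x} / ∅
  B1: {g,x} / ∅
  B2: {x} / {n}
  B3: {g,n} / {n}
  B4: {b,g} / ∅
  B5: {b,g,n} / {g}
  B6: {n} / {n,x}
  B7: {b,x} / ∅

Live sets:
  B0: in=∅ out={n,x}
  B1: in={n} out={n,x}
  B2: in={n} out=∅
  B3: in={n,x} out={g,n,x}
  B4: in={n,x} out={n,x}
  B5: in={g} out=∅
  B6: in={n,x} out=∅
  B7: in=∅ out=∅

live-out(B0) = ["n", "x"]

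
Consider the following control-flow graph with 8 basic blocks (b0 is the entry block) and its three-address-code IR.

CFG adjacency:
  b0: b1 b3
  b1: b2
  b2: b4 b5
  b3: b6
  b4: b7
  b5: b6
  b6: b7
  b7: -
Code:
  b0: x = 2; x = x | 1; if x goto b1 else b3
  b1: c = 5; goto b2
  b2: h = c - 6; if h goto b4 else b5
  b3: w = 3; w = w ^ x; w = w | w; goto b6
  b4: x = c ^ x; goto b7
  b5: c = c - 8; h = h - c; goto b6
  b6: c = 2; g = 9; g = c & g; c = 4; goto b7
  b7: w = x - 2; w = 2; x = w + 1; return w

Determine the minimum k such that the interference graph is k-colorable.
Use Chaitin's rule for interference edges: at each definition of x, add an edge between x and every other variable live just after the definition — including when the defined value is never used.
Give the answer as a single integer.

Answer: 3

Analysis:
Block summaries:
  b0: {x} / ∅
  b1: {c} / ∅
  b2: {h} / {c}
  b3: {w} / {x}
  b4: {x} / {c,x}
  b5: {c,h} / {c,h}
  b6: {c,g} / ∅
  b7: {w,x} / {x}

Live sets:
  live b0: ∅→{x}
  live b1: {x}→{c,x}
  live b2: {c,x}→{c,h,x}
  live b3: {x}→{x}
  live b4: {c,x}→{x}
  live b5: {c,h,x}→{x}
  live b6: {x}→{x}
  live b7: {x}→∅

Conflict graph:
  c — {g,h,x}
  g — {c,x}
  h — {c,x}
  w — {x}
  x — {c,g,h,w}

Registers:
  {c,g,x} pairwise interfere (3-clique) ⇒ χ ≥ 3
  3-colouring: R0={x}  R1={c,w}  R2={g,h}
  χ = 3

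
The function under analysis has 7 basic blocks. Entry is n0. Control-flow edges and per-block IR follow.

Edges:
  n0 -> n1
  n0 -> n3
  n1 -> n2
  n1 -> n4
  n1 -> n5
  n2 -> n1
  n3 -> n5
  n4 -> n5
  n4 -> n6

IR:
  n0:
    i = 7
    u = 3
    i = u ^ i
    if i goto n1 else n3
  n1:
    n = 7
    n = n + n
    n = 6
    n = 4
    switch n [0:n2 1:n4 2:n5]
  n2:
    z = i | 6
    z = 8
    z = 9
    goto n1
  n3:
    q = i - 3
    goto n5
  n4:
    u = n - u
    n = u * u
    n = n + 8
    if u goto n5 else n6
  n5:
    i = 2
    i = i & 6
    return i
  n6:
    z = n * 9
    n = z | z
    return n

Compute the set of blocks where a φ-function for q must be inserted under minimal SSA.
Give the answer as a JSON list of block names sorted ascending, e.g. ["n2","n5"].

Answer: ["n5"]

Derivation:
idom tree: n1←n0 n2←n1 n3←n0 n4←n1 n5←n0 n6←n4
Dom at joins:
  n1: preds {n0,n2}: {n0} ∩ {n0,n1,n2} = {n0}; idom=n0
  n5: preds {n1,n3,n4}: {n0,n1} ∩ {n0,n3} ∩ {n0,n1,n4} = {n0}; idom=n0

DF derivation:
  join n1 pred n0: · stop@n0
  join n1 pred n2: n2→n1 stop@n0
  join n5 pred n1: n1 stop@n0
  join n5 pred n3: n3 stop@n0
  join n5 pred n4: n4→n1 stop@n0
  n0: DF=∅
  n1: DF={n1,n5}
  n2: DF={n1}
  n3: DF={n5}
  n4: DF={n5}
  n5: DF=∅
  n6: DF=∅

φ for q: defs {n3}
  DF⁺ = {n5}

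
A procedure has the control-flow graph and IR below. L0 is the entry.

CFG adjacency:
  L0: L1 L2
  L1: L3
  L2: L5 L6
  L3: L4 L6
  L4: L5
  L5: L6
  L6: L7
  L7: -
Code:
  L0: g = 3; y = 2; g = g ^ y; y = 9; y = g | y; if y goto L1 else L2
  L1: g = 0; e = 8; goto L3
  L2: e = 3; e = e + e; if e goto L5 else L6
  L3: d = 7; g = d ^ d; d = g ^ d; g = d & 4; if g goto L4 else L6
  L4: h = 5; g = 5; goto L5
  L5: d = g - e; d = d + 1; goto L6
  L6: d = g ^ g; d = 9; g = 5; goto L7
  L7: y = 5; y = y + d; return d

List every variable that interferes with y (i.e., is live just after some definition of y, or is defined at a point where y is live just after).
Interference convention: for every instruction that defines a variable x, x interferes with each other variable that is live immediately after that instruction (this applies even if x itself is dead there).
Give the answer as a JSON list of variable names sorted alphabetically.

Answer: ["d", "g"]

Derivation:
Per-block:
  L0: def={g,y} ue=∅
  L1: def={e,g} ue=∅
  L2: def={e} ue=∅
  L3: def={d,g} ue=∅
  L4: def={g,h} ue=∅
  L5: def={d} ue={e,g}
  L6: def={d,g} ue={g}
  L7: def={y} ue={d}

Live sets:
  L0 li=∅ lo={g}
  L1 li=∅ lo={e}
  L2 li={g} lo={e,g}
  L3 li={e} lo={e,g}
  L4 li={e} lo={e,g}
  L5 li={e,g} lo={g}
  L6 li={g} lo={d}
  L7 li={d} lo=∅

Conflict graph:
  d — {e,g,y}
  e — {d,g,h}
  g — {d,e,y}
  h — {e}
  y — {d,g}

N(y) = ["d", "g"]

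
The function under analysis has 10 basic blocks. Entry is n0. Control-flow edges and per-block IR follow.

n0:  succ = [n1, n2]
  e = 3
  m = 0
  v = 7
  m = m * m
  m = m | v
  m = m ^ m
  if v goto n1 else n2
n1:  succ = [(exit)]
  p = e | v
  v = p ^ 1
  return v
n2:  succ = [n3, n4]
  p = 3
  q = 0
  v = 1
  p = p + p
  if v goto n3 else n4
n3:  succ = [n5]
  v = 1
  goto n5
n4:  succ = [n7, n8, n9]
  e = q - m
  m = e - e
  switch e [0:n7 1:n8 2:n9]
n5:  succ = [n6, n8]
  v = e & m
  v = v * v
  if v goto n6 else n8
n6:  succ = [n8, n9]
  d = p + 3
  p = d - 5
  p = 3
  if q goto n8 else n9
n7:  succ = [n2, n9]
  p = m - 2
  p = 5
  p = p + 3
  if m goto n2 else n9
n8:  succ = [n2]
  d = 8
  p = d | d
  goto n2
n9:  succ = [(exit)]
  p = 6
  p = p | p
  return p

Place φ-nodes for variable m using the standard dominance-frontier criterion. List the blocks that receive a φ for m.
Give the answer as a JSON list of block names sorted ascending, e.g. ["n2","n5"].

idom tree: n1←n0 n2←n0 n3←n2 n4←n2 n5←n3 n6←n5 n7←n4 n8←n2 n9←n2
Dom∩ at merges:
  n2: preds {n0,n7,n8}: {n0} ∩ {n0,n2,n4,n7} ∩ {n0,n2,n8} = {n0}; idom=n0
  n8: preds {n4,n5,n6}: {n0,n2,n4} ∩ {n0,n2,n3,n5} ∩ {n0,n2,n3,n5,n6} = {n0,n2}; idom=n2
  n9: preds {n4,n6,n7}: {n0,n2,n4} ∩ {n0,n2,n3,n5,n6} ∩ {n0,n2,n4,n7} = {n0,n2}; idom=n2

DF derivation:
  n2←n0: walk · to n0
  n2←n7: walk n7→n4→n2 to n0
  n2←n8: walk n8→n2 to n0
  n8←n4: walk n4 to n2
  n8←n5: walk n5→n3 to n2
  n8←n6: walk n6→n5→n3 to n2
  n9←n4: walk n4 to n2
  n9←n6: walk n6→n5→n3 to n2
  n9←n7: walk n7→n4 to n2
  DF(n0)=∅
  DF(n1)=∅
  DF(n2)={n2}
  DF(n3)={n8,n9}
  DF(n4)={n2,n8,n9}
  DF(n5)={n8,n9}
  DF(n6)={n8,n9}
  DF(n7)={n2,n9}
  DF(n8)={n2}
  DF(n9)=∅

φ for m: defs {n0,n4}
  DF⁺ = {n2,n8,n9}

Answer: ["n2", "n8", "n9"]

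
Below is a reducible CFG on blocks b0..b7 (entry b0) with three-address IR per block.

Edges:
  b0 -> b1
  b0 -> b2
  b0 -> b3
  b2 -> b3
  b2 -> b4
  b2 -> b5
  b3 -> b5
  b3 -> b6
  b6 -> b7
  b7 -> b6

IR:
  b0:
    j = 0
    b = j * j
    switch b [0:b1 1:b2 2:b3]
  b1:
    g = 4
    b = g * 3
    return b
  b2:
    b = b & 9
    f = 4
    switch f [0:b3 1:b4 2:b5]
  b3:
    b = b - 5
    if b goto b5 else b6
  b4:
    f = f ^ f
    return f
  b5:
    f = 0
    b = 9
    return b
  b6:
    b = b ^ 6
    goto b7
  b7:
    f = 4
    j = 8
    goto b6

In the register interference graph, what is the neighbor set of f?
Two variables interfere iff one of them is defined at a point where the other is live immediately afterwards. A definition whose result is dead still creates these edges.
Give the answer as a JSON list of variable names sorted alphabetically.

Answer: ["b"]

Analysis:
def/use:
  b0 def {b,j} use ∅
  b1 def {b,g} use ∅
  b2 def {b,f} use {b}
  b3 def {b} use {b}
  b4 def {f} use {f}
  b5 def {b,f} use ∅
  b6 def {b} use {b}
  b7 def {f,j} use ∅

Liveness:
  live b0: ∅→{b}
  live b1: ∅→∅
  live b2: {b}→{b,f}
  live b3: {b}→{b}
  live b4: {f}→∅
  live b5: ∅→∅
  live b6: {b}→{b}
  live b7: {b}→{b}

Interfere edges:
  b: {f,j}
  f: {b}
  g: ∅
  j: {b}

N(f) = ["b"]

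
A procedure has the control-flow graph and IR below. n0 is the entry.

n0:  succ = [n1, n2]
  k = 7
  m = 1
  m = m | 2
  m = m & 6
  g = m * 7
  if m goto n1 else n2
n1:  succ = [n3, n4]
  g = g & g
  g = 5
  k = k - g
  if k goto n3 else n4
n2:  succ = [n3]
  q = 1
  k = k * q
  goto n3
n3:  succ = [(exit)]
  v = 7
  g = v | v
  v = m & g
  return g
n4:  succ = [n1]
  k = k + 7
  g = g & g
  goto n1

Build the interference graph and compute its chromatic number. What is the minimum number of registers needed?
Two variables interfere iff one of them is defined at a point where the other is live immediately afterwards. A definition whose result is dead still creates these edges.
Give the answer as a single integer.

Block summaries:
  n0: def={g,k,m} ue=∅
  n1: def={g,k} ue={g,k}
  n2: def={k,q} ue={k}
  n3: def={g,v} ue={m}
  n4: def={g,k} ue={g,k}

Liveness:
  n0: in=∅ out={g,k,m}
  n1: in={g,k,m} out={g,k,m}
  n2: in={k,m} out={m}
  n3: in={m} out=∅
  n4: in={g,k,m} out={g,k,m}

Conflict graph:
  g — {k,m,v}
  k — {g,m,q}
  m — {g,k,q,v}
  q — {k,m}
  v — {g,m}

Chromatic number:
  lower bound: {g,k,m} mutually conflict ⇒ χ ≥ 3
  assign g→r1 k→r2 m→r0 q→r1 v→r2 — no edge inside a register ⇒ χ ≤ 3
  χ = 3

Answer: 3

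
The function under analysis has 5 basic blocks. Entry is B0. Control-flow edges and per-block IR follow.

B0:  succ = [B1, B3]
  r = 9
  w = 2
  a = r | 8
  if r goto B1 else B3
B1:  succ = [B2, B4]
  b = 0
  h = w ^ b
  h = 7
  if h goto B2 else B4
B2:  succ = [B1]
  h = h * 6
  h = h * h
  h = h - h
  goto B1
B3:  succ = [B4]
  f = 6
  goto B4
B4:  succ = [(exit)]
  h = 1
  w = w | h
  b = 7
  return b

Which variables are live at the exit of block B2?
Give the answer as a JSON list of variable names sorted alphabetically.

Per-block:
  B0 def {a,r,w} use ∅
  B1 def {b,h} use {w}
  B2 def {h} use {h}
  B3 def {f} use ∅
  B4 def {b,h,w} use {w}

Liveness:
  B0: in=∅ out={w}
  B1: in={w} out={h,w}
  B2: in={h,w} out={w}
  B3: in={w} out={w}
  B4: in={w} out=∅

live-out(B2) = ["w"]

Answer: ["w"]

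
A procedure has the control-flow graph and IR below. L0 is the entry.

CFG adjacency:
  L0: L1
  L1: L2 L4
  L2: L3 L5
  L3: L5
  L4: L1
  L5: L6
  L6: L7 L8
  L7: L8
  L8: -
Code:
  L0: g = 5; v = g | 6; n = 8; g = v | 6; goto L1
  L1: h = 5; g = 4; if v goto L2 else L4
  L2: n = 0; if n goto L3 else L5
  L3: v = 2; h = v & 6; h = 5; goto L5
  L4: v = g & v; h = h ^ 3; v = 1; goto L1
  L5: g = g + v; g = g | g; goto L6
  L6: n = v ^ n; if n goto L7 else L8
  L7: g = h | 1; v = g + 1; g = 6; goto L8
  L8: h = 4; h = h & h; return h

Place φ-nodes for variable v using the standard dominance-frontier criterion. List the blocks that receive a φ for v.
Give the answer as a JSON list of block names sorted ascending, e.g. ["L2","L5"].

idom tree: L1←L0 L2←L1 L3←L2 L4←L1 L5←L2 L6←L5 L7←L6 L8←L6
Dom∩ at merges:
  L1: preds {L0,L4}: {L0} ∩ {L0,L1,L4} = {L0}; idom=L0
  L5: preds {L2,L3}: {L0,L1,L2} ∩ {L0,L1,L2,L3} = {L0,L1,L2}; idom=L2
  L8: preds {L6,L7}: {L0,L1,L2,L5,L6} ∩ {L0,L1,L2,L5,L6,L7} = {L0,L1,L2,L5,L6}; idom=L6

DF derivation:
  join L1 pred L0: · stop@L0
  join L1 pred L4: L4→L1 stop@L0
  join L5 pred L2: · stop@L2
  join L5 pred L3: L3 stop@L2
  join L8 pred L6: · stop@L6
  join L8 pred L7: L7 stop@L6
  L0: DF=∅
  L1: DF={L1}
  L2: DF=∅
  L3: DF={L5}
  L4: DF={L1}
  L5: DF=∅
  L6: DF=∅
  L7: DF={L8}
  L8: DF=∅

φ for v: defs {L0,L3,L4,L7}
  DF⁺ = {L1,L5,L8}

Answer: ["L1", "L5", "L8"]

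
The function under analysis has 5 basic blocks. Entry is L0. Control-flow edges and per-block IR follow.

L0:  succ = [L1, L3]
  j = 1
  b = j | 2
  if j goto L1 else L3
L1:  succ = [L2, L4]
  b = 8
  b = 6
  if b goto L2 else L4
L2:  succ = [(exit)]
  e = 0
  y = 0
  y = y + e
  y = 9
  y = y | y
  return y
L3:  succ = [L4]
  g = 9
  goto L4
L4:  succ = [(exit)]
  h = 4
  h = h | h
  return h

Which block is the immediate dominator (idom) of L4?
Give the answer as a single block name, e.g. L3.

idom tree: L1←L0 L2←L1 L3←L0 L4←L0
Join-block Dom:
  L4: preds {L1,L3}: {L0,L1} ∩ {L0,L3} = {L0}; idom=L0

idom(L4) = L0

Answer: L0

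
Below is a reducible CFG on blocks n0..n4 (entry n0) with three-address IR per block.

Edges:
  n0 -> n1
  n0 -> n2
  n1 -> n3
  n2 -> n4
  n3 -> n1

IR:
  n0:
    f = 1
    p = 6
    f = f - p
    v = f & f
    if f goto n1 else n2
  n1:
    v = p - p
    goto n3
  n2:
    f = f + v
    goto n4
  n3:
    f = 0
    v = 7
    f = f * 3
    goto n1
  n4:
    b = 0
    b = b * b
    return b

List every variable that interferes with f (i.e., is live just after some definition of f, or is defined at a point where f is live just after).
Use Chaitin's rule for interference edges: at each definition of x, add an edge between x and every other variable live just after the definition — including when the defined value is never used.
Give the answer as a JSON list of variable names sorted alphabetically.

def/use:
  n0: def={f,p,v} ue=∅
  n1: def={v} ue={p}
  n2: def={f} ue={f,v}
  n3: def={f,v} ue=∅
  n4: def={b} ue=∅

Live sets:
  n0: in=∅ out={f,p,v}
  n1: in={p} out={p}
  n2: in={f,v} out=∅
  n3: in={p} out={p}
  n4: in=∅ out=∅

Conflict graph:
  b: ∅
  f: {p,v}
  p: {f,v}
  v: {f,p}

N(f) = ["p", "v"]

Answer: ["p", "v"]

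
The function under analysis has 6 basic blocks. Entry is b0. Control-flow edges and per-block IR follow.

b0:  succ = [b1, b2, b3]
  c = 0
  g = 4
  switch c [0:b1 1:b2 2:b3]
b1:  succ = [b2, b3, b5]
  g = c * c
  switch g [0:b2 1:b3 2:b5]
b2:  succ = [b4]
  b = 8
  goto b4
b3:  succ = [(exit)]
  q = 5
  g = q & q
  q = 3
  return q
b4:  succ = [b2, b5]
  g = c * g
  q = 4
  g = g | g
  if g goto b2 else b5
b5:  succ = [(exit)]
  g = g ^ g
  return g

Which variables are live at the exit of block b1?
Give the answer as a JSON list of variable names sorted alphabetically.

Answer: ["c", "g"]

Analysis:
Block summaries:
  b0 def {c,g} use ∅
  b1 def {g} use {c}
  b2 def {b} use ∅
  b3 def {g,q} use ∅
  b4 def {g,q} use {c,g}
  b5 def {g} use {g}

Liveness:
  b0 li=∅ lo={c,g}
  b1 li={c} lo={c,g}
  b2 li={c,g} lo={c,g}
  b3 li=∅ lo=∅
  b4 li={c,g} lo={c,g}
  b5 li={g} lo=∅

live-out(b1) = ["c", "g"]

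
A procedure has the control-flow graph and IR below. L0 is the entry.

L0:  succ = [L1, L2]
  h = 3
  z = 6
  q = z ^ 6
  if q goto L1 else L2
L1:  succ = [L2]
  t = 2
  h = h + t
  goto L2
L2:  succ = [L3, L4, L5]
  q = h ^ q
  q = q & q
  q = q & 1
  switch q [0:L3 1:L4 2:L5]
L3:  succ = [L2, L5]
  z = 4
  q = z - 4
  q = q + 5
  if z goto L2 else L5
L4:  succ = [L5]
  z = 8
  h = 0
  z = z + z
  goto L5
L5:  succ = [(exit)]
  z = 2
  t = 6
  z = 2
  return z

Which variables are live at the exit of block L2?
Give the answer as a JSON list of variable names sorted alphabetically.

def/use:
  L0 def {h,q,z} use ∅
  L1 def {h,t} use {h}
  L2 def {q} use {h,q}
  L3 def {q,z} use ∅
  L4 def {h,z} use ∅
  L5 def {t,z} use ∅

Backward fixpoint:
  L0 li=∅ lo={h,q}
  L1 li={h,q} lo={h,q}
  L2 li={h,q} lo={h}
  L3 li={h} lo={h,q}
  L4 li=∅ lo=∅
  L5 li=∅ lo=∅

live-out(L2) = ["h"]

Answer: ["h"]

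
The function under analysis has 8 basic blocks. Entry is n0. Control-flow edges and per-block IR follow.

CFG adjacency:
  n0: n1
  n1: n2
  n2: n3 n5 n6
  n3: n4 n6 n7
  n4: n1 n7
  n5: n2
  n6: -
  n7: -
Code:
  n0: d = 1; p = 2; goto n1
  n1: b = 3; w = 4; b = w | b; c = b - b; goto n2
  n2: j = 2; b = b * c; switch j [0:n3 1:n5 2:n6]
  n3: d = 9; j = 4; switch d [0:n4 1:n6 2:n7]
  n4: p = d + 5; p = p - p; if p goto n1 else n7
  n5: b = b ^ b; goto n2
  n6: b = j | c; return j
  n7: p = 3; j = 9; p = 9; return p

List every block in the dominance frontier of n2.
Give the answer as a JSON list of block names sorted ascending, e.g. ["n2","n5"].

idom tree: n1←n0 n2←n1 n3←n2 n4←n3 n5←n2 n6←n2 n7←n3
Dom∩ at merges:
  n1: preds {n0,n4}: {n0} ∩ {n0,n1,n2,n3,n4} = {n0}; idom=n0
  n2: preds {n1,n5}: {n0,n1} ∩ {n0,n1,n2,n5} = {n0,n1}; idom=n1
  n6: preds {n2,n3}: {n0,n1,n2} ∩ {n0,n1,n2,n3} = {n0,n1,n2}; idom=n2
  n7: preds {n3,n4}: {n0,n1,n2,n3} ∩ {n0,n1,n2,n3,n4} = {n0,n1,n2,n3}; idom=n3

Frontier:
  join n1 pred n0: · stop@n0
  join n1 pred n4: n4→n3→n2→n1 stop@n0
  join n2 pred n1: · stop@n1
  join n2 pred n5: n5→n2 stop@n1
  join n6 pred n2: · stop@n2
  join n6 pred n3: n3 stop@n2
  join n7 pred n3: · stop@n3
  join n7 pred n4: n4 stop@n3
  n0 → ∅
  n1 → {n1}
  n2 → {n1,n2}
  n3 → {n1,n6}
  n4 → {n1,n7}
  n5 → {n2}
  n6 → ∅
  n7 → ∅

DF(n2) = ["n1", "n2"]

Answer: ["n1", "n2"]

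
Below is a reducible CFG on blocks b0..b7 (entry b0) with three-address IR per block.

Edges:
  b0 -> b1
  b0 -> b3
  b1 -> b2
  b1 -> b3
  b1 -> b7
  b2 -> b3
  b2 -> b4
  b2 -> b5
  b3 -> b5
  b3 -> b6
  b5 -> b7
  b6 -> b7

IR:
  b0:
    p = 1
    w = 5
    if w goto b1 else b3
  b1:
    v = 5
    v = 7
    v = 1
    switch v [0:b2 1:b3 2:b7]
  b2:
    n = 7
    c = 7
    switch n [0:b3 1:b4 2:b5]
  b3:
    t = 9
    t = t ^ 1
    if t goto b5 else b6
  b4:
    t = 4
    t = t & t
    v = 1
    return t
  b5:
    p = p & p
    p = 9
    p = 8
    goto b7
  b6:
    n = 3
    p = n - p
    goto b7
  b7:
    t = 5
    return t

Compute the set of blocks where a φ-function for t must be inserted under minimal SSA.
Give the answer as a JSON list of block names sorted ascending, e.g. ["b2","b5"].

idom tree: b1←b0 b2←b1 b3←b0 b4←b2 b5←b0 b6←b3 b7←b0
Dom at joins:
  b3: preds {b0,b1,b2}: {b0} ∩ {b0,b1} ∩ {b0,b1,b2} = {b0}; idom=b0
  b5: preds {b2,b3}: {b0,b1,b2} ∩ {b0,b3} = {b0}; idom=b0
  b7: preds {b1,b5,b6}: {b0,b1} ∩ {b0,b5} ∩ {b0,b3,b6} = {b0}; idom=b0

Frontier:
  b3←b0: walk · to b0
  b3←b1: walk b1 to b0
  b3←b2: walk b2→b1 to b0
  b5←b2: walk b2→b1 to b0
  b5←b3: walk b3 to b0
  b7←b1: walk b1 to b0
  b7←b5: walk b5 to b0
  b7←b6: walk b6→b3 to b0
  b0: DF=∅
  b1: DF={b3,b5,b7}
  b2: DF={b3,b5}
  b3: DF={b5,b7}
  b4: DF=∅
  b5: DF={b7}
  b6: DF={b7}
  b7: DF=∅

φ for t: defs {b3,b4,b7}
  DF⁺ = {b5,b7}

Answer: ["b5", "b7"]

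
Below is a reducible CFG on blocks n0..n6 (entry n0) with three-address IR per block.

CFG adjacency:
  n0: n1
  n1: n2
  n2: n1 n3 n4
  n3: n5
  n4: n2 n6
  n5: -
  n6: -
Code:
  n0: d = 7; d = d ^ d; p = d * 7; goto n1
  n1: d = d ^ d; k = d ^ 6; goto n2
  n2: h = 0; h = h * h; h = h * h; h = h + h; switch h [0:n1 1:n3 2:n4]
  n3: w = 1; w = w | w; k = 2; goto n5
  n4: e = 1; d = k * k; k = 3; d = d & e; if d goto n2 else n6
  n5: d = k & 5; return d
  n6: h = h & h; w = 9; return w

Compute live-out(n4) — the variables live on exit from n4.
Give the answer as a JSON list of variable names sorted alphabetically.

Per-block:
  n0 def {d,p} use ∅
  n1 def {d,k} use {d}
  n2 def {h} use ∅
  n3 def {k,w} use ∅
  n4 def {d,e,k} use {k}
  n5 def {d} use {k}
  n6 def {h,w} use {h}

Liveness:
  n0: in=∅ out={d}
  n1: in={d} out={d,k}
  n2: in={d,k} out={d,h,k}
  n3: in=∅ out={k}
  n4: in={h,k} out={d,h,k}
  n5: in={k} out=∅
  n6: in={h} out=∅

live-out(n4) = ["d", "h", "k"]

Answer: ["d", "h", "k"]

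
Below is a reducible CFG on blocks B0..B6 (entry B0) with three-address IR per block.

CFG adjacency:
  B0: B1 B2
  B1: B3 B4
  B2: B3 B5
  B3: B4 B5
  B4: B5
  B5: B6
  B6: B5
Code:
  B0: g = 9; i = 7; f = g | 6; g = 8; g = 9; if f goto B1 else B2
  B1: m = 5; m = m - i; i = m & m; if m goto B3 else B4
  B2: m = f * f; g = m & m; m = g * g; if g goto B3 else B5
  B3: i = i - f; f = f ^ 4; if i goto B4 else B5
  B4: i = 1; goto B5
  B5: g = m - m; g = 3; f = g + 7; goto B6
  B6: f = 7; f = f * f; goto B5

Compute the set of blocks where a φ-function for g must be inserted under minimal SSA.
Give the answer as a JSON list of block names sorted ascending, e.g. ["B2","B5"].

idom tree: B1←B0 B2←B0 B3←B0 B4←B0 B5←B0 B6←B5
Dom∩ at merges:
  B3: preds {B1,B2}: {B0,B1} ∩ {B0,B2} = {B0}; idom=B0
  B4: preds {B1,B3}: {B0,B1} ∩ {B0,B3} = {B0}; idom=B0
  B5: preds {B2,B3,B4,B6}: {B0,B2} ∩ {B0,B3} ∩ {B0,B4} ∩ {B0,B5,B6} = {B0}; idom=B0

DF walk-up:
  B3←B1: walk B1 to B0
  B3←B2: walk B2 to B0
  B4←B1: walk B1 to B0
  B4←B3: walk B3 to B0
  B5←B2: walk B2 to B0
  B5←B3: walk B3 to B0
  B5←B4: walk B4 to B0
  B5←B6: walk B6→B5 to B0
  B0: DF=∅
  B1: DF={B3,B4}
  B2: DF={B3,B5}
  B3: DF={B4,B5}
  B4: DF={B5}
  B5: DF={B5}
  B6: DF={B5}

φ for g: defs {B0,B2,B5}
  DF⁺ = {B3,B4,B5}

Answer: ["B3", "B4", "B5"]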